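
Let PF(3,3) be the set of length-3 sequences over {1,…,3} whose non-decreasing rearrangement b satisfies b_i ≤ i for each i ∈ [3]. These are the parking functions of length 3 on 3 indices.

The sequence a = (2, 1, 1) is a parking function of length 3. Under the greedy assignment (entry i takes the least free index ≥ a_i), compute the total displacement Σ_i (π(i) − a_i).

2

Σπ(i) = 1+…+3 = 6; Σa = 2+1+1 = 4; disp = 6−4 = 2.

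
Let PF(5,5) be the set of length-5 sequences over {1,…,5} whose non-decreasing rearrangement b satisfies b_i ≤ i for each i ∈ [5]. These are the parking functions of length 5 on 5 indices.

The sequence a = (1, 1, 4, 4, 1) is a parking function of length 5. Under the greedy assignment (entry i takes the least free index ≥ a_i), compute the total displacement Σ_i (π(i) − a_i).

Σπ(i) = 1+…+5 = 15; Σa = 1+1+4+4+1 = 11; disp = 15−11 = 4.

4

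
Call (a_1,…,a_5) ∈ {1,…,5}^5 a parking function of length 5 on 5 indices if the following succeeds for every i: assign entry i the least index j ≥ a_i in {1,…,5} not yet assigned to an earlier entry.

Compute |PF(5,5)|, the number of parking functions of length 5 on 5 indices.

#PF = 1·6^4 = 1·1296 = 1296 (Pollak)
Check (3,4,1,4,1) → sorted (1,1,3,4,4): b_i ≤ i ∀i, a PF.

1296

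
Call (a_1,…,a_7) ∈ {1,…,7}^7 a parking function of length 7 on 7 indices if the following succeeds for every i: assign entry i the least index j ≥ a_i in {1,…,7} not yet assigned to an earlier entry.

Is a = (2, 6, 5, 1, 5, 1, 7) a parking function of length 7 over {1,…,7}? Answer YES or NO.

Rearranged: b = (1, 1, 2, 5, 5, 6, 7).
  b_1=1 ≤ 1
  b_2=1 ≤ 2
  b_3=2 ≤ 3
  b_4=5 > 4
  fails at i=4 ⇒ NO

NO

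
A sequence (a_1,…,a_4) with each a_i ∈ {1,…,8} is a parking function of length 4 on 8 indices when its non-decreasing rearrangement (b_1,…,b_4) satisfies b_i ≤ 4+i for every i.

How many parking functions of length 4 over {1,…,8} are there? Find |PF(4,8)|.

#PF = (9−4)·9^(4−1) = 5·729 = 3645
Example (2,2,7,1) → sorted (1,2,2,7): b_i ≤ 4+i ∀i, a PF.

3645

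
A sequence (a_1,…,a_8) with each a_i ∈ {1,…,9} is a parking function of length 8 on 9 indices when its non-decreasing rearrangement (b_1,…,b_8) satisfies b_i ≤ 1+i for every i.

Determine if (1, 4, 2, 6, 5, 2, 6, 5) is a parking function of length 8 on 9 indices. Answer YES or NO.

Sorted: b = (1, 2, 2, 4, 5, 5, 6, 6).
  b_1=1 ≤ 2
  b_2=2 ≤ 3
  b_3=2 ≤ 4
  b_4=4 ≤ 5
  b_5=5 ≤ 6
  b_6=5 ≤ 7
  b_7=6 ≤ 8
  b_8=6 ≤ 9
All bounds hold ⇒ YES

YES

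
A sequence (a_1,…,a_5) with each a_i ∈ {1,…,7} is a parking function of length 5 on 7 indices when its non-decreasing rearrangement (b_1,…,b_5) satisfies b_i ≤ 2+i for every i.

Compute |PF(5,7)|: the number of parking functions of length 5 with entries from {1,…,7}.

Count = (7−5+1)·(7+1)^(5−1) = 3 · 4096 = 12288
E.g. (6,4,2,7,3) → sorted (2,3,4,6,7): b_i ≤ 2+i ∀i, a PF.

12288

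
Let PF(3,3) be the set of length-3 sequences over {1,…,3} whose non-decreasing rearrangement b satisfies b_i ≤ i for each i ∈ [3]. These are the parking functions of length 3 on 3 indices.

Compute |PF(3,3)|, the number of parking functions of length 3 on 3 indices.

|PF| = (3+1−3)·(3+1)^{3−1} = 1·16 = 16 (Pollak)
Check (1,3,1) → sorted (1,1,3): b_i ≤ i ∀i, a PF.

16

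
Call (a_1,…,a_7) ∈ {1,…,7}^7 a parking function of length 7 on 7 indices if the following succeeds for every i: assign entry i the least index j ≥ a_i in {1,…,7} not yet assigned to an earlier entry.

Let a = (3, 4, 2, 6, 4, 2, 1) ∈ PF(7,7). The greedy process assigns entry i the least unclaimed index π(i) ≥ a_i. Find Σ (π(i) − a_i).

6

Σπ(i) = 1+…+7 = 28; Σa = 3+4+2+6+4+2+1 = 22; disp = 28−22 = 6.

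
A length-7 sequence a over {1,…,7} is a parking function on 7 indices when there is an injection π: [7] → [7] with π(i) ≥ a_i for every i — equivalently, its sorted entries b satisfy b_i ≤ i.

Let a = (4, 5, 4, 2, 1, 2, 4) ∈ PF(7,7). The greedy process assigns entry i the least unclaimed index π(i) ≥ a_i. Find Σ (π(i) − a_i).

6

Σπ = 7·8/2 = 28 (π permutes [7]); Σa = 4+5+4+2+1+2+4 = 22; disp = 28−22 = 6.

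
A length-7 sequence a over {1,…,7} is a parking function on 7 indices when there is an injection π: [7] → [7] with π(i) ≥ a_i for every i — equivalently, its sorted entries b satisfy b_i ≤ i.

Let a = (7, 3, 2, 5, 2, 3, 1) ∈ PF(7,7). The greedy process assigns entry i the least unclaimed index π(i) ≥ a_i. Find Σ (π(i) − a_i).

Σπ(i) = 1+…+7 = 28; Σa = 7+3+2+5+2+3+1 = 23; disp = 28−23 = 5.

5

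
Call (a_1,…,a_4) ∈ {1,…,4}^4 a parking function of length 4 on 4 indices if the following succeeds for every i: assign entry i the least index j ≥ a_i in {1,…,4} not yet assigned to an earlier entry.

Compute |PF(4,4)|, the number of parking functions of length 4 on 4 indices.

125

#PF = (4+1−4)·(4+1)^{4−1} = 1×125 = 125 [KW]
Example (1,1,2,2) → sorted (1,1,2,2): b_i ≤ i ∀i, a PF.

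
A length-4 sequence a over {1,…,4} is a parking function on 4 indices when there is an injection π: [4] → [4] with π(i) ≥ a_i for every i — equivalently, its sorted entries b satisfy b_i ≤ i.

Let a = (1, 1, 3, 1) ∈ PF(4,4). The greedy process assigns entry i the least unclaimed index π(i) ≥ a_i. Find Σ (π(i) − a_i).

4

Σπ(i) = 1+…+4 = 10; Σa = 1+1+3+1 = 6; disp = 10−6 = 4.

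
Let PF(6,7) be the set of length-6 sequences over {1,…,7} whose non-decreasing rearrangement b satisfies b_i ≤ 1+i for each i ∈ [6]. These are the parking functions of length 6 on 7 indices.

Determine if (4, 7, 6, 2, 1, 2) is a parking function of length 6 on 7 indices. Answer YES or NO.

YES

Rearranged: b = (1, 2, 2, 4, 6, 7).
  b_1=1 ≤ 2
  b_2=2 ≤ 3
  b_3=2 ≤ 4
  b_4=4 ≤ 5
  b_5=6 ≤ 6
  b_6=7 ≤ 7
All bounds hold ⇒ YES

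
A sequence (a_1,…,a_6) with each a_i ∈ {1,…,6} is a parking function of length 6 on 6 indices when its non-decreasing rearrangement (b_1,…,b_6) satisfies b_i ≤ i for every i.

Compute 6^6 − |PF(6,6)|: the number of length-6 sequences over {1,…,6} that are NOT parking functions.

|PF| = 1·7^5 = 1×16807 = 16807 (Pollak)
E.g. (3,5,5,1,5,2) → sorted (1,2,3,5,5,5): b_4=5>4, not a PF.
Total 46656; non-PF = 46656−16807 = 29849

29849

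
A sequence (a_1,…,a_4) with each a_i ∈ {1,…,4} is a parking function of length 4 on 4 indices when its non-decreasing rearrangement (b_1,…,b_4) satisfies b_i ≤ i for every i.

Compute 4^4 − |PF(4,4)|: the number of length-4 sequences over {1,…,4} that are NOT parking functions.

|PF(4,4)| = (5−4)·5^(4−1) = 1·125 = 125 [KW]
Check (4,2,1,4) → sorted (1,2,4,4): b_3=4>3, not a PF.
So 256 − 125 = 131 fail.

131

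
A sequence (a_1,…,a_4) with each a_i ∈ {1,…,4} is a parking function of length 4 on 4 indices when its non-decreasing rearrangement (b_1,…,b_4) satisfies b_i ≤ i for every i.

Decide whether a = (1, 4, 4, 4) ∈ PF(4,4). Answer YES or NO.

Order a: b = (1, 4, 4, 4).
  b_1=1 ≤ 1
  b_2=4 > 2
  fails at i=2 ⇒ NO

NO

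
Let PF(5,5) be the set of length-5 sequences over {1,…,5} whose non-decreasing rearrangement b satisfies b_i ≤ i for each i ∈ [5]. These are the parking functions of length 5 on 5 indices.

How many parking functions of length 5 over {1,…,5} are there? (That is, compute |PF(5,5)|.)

1296

Count = (5−5+1)·(5+1)^(5−1) = 1·1296 = 1296 (Pollak)
Example (2,4,4,2,1) → sorted (1,2,2,4,4): b_i ≤ i ∀i, a PF.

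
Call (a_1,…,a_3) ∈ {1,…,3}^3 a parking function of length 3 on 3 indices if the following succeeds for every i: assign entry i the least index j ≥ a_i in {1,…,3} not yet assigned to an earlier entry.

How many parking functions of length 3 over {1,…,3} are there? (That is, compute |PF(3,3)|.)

16

|PF(3,3)| = (3+1−3)·(3+1)^{3−1} = 1 · 16 = 16 (Konheim–Weiss)
Check (2,1,2) → sorted (1,2,2): b_i ≤ i ∀i, a PF.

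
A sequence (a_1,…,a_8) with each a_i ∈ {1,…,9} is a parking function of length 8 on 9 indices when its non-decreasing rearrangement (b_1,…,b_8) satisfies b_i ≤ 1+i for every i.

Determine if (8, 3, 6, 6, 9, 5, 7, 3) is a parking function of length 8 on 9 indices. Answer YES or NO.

NO

Sorted: b = (3, 3, 5, 6, 6, 7, 8, 9).
  b_1=3 > 2
  fails at i=1 ⇒ NO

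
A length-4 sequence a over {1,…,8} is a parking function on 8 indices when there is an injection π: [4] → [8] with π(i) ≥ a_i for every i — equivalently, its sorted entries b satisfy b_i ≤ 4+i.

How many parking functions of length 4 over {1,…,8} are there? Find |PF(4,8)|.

3645

#PF = (9−4)·9^(4−1) = 5·729 = 3645 [KW]
Check (7,8,4,6) → sorted (4,6,7,8): b_i ≤ 4+i ∀i, a PF.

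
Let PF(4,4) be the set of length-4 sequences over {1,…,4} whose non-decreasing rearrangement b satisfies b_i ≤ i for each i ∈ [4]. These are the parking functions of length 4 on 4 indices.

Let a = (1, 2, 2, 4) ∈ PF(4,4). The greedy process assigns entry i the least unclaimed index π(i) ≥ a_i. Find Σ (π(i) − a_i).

Σπ = 4·5/2 = 10 (π permutes [4]); Σa = 1+2+2+4 = 9; disp = 10−9 = 1.

1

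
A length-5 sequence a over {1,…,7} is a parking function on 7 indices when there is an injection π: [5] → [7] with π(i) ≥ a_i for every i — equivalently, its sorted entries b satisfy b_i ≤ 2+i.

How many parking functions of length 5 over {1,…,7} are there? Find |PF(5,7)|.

12288

|PF| = (7+1−5)·(7+1)^{5−1} = 3×4096 = 12288 (Pollak)
One tuple (7,5,2,4,1) → sorted (1,2,4,5,7): b_i ≤ 2+i ∀i, a PF.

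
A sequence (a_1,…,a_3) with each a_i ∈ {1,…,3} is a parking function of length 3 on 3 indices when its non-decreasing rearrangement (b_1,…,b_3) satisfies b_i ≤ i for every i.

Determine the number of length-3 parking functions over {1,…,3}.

|PF| = 1·4^2 = 1 · 16 = 16 (Konheim–Weiss)
One tuple (2,1,1) → sorted (1,1,2): b_i ≤ i ∀i, a PF.

16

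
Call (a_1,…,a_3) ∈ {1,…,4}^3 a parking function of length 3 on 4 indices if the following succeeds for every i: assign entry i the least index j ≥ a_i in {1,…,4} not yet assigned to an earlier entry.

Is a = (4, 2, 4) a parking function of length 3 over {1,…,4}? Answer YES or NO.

Sorted: b = (2, 4, 4).
  b_1=2 ≤ 2
  b_2=4 > 3
  fails at i=2 ⇒ NO

NO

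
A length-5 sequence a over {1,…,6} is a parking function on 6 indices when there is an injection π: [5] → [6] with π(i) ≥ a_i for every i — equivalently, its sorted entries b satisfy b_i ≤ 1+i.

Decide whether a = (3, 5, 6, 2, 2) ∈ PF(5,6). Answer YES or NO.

Order a: b = (2, 2, 3, 5, 6).
  b_1=2 ≤ 2
  b_2=2 ≤ 3
  b_3=3 ≤ 4
  b_4=5 ≤ 5
  b_5=6 ≤ 6
All bounds hold ⇒ YES

YES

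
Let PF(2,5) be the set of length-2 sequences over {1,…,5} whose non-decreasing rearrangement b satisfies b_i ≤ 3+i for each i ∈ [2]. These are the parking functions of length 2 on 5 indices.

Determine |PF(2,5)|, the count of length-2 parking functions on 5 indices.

24

|PF| = 4·6^1 = 4×6 = 24
Check (1,1) → sorted (1,1): b_i ≤ 3+i ∀i, a PF.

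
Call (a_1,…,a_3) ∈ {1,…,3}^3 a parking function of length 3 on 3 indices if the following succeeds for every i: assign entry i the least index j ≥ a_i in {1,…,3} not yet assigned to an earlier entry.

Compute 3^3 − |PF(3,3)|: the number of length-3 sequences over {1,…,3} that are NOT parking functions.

|PF| = (3−3+1)·(3+1)^(3−1) = 1 · 16 = 16 (Pollak)
Example (3,3,1) → sorted (1,3,3): b_2=3>2, not a PF.
So 27 − 16 = 11 fail.

11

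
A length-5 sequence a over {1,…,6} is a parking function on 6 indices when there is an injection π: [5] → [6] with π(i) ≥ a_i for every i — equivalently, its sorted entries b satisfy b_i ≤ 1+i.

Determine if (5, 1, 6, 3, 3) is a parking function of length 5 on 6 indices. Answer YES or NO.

Sorted: b = (1, 3, 3, 5, 6).
  b_1=1 ≤ 2
  b_2=3 ≤ 3
  b_3=3 ≤ 4
  b_4=5 ≤ 5
  b_5=6 ≤ 6
All bounds hold ⇒ YES

YES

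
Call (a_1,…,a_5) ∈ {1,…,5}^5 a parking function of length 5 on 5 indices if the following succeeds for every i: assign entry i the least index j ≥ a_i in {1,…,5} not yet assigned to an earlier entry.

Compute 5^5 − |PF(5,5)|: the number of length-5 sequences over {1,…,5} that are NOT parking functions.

1829

|PF(5,5)| = (6−5)·6^(5−1) = 1 · 1296 = 1296 [KW]
Check (5,2,2,5,5) → sorted (2,2,5,5,5): b_1=2>1, not a PF.
Total 3125; non-PF = 3125−1296 = 1829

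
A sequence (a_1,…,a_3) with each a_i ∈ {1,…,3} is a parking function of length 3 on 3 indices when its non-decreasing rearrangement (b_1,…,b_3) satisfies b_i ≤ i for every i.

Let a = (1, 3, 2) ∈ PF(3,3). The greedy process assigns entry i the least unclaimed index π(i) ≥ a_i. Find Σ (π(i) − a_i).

Σπ = 6 ({1..3} each once); Σa = 1+3+2 = 6; disp = 6−6 = 0.

0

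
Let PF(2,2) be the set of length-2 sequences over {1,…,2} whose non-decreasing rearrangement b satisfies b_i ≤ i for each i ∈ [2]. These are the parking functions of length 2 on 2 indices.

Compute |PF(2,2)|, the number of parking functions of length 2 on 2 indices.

|PF| = 1·3^1 = 1·3 = 3 [KW]
Check (1,2) → sorted (1,2): b_i ≤ i ∀i, a PF.

3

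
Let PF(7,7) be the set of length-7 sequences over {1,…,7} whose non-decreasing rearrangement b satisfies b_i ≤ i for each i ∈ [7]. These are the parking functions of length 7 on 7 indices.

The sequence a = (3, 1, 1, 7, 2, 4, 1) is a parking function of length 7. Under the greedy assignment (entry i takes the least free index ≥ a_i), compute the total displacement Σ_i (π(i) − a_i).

9

Σπ = 28 ({1..7} each once); Σa = 3+1+1+7+2+4+1 = 19; disp = 28−19 = 9.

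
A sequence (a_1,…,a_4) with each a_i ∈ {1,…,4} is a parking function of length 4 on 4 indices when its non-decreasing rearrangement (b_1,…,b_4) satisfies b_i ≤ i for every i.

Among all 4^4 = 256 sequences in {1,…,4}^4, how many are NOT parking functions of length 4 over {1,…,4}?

131

|PF(4,4)| = (5−4)·5^(4−1) = 1·125 = 125 (Pollak)
E.g. (4,4,2,4) → sorted (2,4,4,4): b_1=2>1, not a PF.
4^4 − 125 = 256 − 125 = 131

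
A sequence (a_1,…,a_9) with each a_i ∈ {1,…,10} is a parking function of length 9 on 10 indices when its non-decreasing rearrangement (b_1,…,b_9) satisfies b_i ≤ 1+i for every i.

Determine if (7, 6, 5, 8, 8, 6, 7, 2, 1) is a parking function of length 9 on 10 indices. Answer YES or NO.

NO

Sorted: b = (1, 2, 5, 6, 6, 7, 7, 8, 8).
  b_1=1 ≤ 2
  b_2=2 ≤ 3
  b_3=5 > 4
  fails at i=3 ⇒ NO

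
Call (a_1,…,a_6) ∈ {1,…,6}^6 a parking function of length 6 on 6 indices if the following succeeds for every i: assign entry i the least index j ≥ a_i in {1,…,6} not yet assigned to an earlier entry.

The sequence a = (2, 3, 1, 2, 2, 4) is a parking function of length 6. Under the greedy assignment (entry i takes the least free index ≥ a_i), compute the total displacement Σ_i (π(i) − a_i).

Σπ(i) = 1+…+6 = 21; Σa = 2+3+1+2+2+4 = 14; disp = 21−14 = 7.

7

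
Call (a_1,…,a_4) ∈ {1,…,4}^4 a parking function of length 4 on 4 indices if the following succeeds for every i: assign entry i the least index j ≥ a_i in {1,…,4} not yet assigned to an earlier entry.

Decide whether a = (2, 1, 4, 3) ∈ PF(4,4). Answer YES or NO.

YES

Rearranged: b = (1, 2, 3, 4).
  b_1=1 ≤ 1
  b_2=2 ≤ 2
  b_3=3 ≤ 3
  b_4=4 ≤ 4
All bounds hold ⇒ YES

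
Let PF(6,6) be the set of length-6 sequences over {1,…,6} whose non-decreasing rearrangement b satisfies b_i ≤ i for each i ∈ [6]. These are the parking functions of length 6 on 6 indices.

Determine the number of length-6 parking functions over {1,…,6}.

16807

#PF = (6+1−6)·(6+1)^{6−1} = 1·16807 = 16807 (Pollak)
Check (2,1,2,1,3,6) → sorted (1,1,2,2,3,6): b_i ≤ i ∀i, a PF.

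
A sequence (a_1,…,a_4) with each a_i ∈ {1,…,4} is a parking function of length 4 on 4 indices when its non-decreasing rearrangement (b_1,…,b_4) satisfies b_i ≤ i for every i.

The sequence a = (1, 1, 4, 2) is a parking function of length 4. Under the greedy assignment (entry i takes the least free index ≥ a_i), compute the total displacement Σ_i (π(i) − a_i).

2

Σπ(i) = 1+…+4 = 10; Σa = 1+1+4+2 = 8; disp = 10−8 = 2.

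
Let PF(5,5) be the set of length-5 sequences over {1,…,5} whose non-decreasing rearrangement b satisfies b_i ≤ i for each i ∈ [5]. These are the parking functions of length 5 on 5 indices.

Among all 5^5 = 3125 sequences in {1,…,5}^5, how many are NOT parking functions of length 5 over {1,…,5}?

|PF(5,5)| = (5−5+1)·(5+1)^(5−1) = 1×1296 = 1296
Example (4,5,5,4,5) → sorted (4,4,5,5,5): b_1=4>1, not a PF.
Total 3125; non-PF = 3125−1296 = 1829

1829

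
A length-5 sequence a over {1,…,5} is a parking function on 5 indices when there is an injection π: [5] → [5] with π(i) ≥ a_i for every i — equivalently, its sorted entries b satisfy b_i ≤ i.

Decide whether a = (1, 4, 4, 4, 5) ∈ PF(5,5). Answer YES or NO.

Rearranged: b = (1, 4, 4, 4, 5).
  b_1=1 ≤ 1
  b_2=4 > 2
  fails at i=2 ⇒ NO

NO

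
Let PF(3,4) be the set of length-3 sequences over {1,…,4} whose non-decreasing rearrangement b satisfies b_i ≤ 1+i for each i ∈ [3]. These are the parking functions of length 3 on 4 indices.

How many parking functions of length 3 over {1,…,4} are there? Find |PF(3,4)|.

#PF = (4−3+1)·(4+1)^(3−1) = 2×25 = 50 (Konheim–Weiss)
One tuple (3,3,2) → sorted (2,3,3): b_i ≤ 1+i ∀i, a PF.

50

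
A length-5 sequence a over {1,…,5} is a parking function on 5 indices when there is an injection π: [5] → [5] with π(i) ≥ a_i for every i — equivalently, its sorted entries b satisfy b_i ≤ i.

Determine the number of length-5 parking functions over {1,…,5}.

1296

Count = 1·6^4 = 1×1296 = 1296
E.g. (1,5,3,4,1) → sorted (1,1,3,4,5): b_i ≤ i ∀i, a PF.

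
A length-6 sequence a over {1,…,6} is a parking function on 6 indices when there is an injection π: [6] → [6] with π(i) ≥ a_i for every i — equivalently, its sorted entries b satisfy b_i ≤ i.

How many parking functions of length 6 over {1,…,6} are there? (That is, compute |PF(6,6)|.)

16807

#PF = (7−6)·7^(6−1) = 1 · 16807 = 16807 [KW]
E.g. (5,1,3,1,5,1) → sorted (1,1,1,3,5,5): b_i ≤ i ∀i, a PF.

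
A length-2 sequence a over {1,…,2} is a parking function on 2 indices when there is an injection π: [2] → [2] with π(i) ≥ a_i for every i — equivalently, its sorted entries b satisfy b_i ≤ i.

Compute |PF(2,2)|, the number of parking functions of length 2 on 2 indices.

3

#PF = (2+1−2)·(2+1)^{2−1} = 1×3 = 3 (Pollak)
One tuple (1,2) → sorted (1,2): b_i ≤ i ∀i, a PF.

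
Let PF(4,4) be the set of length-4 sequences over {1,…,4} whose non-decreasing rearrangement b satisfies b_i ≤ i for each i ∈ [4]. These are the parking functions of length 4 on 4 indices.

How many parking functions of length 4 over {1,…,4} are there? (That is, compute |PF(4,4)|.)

125

|PF(4,4)| = (4−4+1)·(4+1)^(4−1) = 1·125 = 125 (Konheim–Weiss)
Check (1,1,2,4) → sorted (1,1,2,4): b_i ≤ i ∀i, a PF.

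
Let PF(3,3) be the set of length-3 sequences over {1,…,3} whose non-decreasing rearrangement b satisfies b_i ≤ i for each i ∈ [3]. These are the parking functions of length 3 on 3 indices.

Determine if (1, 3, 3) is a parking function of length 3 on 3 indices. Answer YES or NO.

Order a: b = (1, 3, 3).
  b_1=1 ≤ 1
  b_2=3 > 2
  fails at i=2 ⇒ NO

NO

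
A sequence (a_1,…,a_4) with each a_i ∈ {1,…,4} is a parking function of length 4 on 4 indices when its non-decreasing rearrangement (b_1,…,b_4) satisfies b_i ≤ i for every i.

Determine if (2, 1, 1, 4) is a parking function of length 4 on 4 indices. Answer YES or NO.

Rearranged: b = (1, 1, 2, 4).
  b_1=1 ≤ 1
  b_2=1 ≤ 2
  b_3=2 ≤ 3
  b_4=4 ≤ 4
All bounds hold ⇒ YES

YES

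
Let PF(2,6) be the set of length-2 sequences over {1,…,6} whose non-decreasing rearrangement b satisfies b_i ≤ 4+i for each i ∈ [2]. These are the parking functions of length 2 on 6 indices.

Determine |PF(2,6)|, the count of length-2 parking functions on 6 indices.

35

|PF| = (6−2+1)·(6+1)^(2−1) = 5·7 = 35 (Pollak)
Check (6,3) → sorted (3,6): b_i ≤ 4+i ∀i, a PF.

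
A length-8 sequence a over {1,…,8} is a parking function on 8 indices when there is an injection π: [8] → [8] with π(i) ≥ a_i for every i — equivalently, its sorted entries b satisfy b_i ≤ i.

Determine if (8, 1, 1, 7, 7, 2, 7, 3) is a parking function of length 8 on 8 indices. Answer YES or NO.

NO

Order a: b = (1, 1, 2, 3, 7, 7, 7, 8).
  b_1=1 ≤ 1
  b_2=1 ≤ 2
  b_3=2 ≤ 3
  b_4=3 ≤ 4
  b_5=7 > 5
  fails at i=5 ⇒ NO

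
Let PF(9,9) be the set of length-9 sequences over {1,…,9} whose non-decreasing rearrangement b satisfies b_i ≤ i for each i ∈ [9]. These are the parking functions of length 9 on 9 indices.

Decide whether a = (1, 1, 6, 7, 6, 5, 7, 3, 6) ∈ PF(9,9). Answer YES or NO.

NO

Order a: b = (1, 1, 3, 5, 6, 6, 6, 7, 7).
  b_1=1 ≤ 1
  b_2=1 ≤ 2
  b_3=3 ≤ 3
  b_4=5 > 4
  fails at i=4 ⇒ NO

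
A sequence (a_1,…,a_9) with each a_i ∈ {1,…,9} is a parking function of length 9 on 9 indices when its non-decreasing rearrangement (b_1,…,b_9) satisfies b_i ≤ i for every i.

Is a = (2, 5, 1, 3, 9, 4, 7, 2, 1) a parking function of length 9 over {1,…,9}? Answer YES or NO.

Rearranged: b = (1, 1, 2, 2, 3, 4, 5, 7, 9).
  b_1=1 ≤ 1
  b_2=1 ≤ 2
  b_3=2 ≤ 3
  b_4=2 ≤ 4
  b_5=3 ≤ 5
  b_6=4 ≤ 6
  b_7=5 ≤ 7
  b_8=7 ≤ 8
  b_9=9 ≤ 9
All bounds hold ⇒ YES

YES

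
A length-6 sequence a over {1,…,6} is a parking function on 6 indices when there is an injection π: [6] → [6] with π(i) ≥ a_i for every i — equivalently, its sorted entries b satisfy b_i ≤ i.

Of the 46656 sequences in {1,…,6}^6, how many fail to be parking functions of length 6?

|PF| = 1·7^5 = 1·16807 = 16807 [KW]
Example (5,5,6,6,6,6) → sorted (5,5,6,6,6,6): b_1=5>1, not a PF.
So 46656 − 16807 = 29849 fail.

29849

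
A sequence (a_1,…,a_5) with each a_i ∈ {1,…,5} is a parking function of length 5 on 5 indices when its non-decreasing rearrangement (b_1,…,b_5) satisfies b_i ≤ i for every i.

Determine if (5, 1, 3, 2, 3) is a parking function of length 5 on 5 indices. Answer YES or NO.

Rearranged: b = (1, 2, 3, 3, 5).
  b_1=1 ≤ 1
  b_2=2 ≤ 2
  b_3=3 ≤ 3
  b_4=3 ≤ 4
  b_5=5 ≤ 5
All bounds hold ⇒ YES

YES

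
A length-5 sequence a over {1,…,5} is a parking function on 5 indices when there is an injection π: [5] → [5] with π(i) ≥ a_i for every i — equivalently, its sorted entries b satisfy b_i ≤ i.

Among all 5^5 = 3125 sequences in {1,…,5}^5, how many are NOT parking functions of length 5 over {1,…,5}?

Count = (6−5)·6^(5−1) = 1 · 1296 = 1296
One tuple (2,4,5,3,4) → sorted (2,3,4,4,5): b_1=2>1, not a PF.
So 3125 − 1296 = 1829 fail.

1829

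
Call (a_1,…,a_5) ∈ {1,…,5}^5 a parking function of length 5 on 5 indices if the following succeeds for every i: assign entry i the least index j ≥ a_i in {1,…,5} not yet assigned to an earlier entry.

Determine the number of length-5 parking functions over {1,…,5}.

1296

Count = (5−5+1)·(5+1)^(5−1) = 1·1296 = 1296 [KW]
E.g. (4,3,2,1,3) → sorted (1,2,3,3,4): b_i ≤ i ∀i, a PF.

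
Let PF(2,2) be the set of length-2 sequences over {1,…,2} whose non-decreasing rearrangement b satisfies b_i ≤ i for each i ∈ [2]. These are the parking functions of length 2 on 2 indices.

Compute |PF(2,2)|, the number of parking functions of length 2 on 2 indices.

3

|PF(2,2)| = 1·3^1 = 1·3 = 3 [KW]
Check (1,1) → sorted (1,1): b_i ≤ i ∀i, a PF.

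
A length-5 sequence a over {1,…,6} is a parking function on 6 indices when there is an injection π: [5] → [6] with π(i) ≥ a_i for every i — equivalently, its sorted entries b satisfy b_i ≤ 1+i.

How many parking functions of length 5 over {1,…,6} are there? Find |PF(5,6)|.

4802

|PF(5,6)| = (7−5)·7^(5−1) = 2·2401 = 4802
One tuple (5,1,6,1,4) → sorted (1,1,4,5,6): b_i ≤ 1+i ∀i, a PF.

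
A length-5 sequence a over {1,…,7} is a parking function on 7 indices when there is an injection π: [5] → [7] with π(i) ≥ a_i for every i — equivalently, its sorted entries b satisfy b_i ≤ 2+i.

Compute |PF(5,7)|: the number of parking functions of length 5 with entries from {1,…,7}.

Count = (8−5)·8^(5−1) = 3 · 4096 = 12288 [KW]
Check (1,6,6,2,2) → sorted (1,2,2,6,6): b_i ≤ 2+i ∀i, a PF.

12288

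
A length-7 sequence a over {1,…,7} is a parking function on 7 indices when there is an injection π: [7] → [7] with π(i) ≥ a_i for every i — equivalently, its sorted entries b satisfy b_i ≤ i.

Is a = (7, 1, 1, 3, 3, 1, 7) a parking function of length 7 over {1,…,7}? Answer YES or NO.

Order a: b = (1, 1, 1, 3, 3, 7, 7).
  b_1=1 ≤ 1
  b_2=1 ≤ 2
  b_3=1 ≤ 3
  b_4=3 ≤ 4
  b_5=3 ≤ 5
  b_6=7 > 6
  fails at i=6 ⇒ NO

NO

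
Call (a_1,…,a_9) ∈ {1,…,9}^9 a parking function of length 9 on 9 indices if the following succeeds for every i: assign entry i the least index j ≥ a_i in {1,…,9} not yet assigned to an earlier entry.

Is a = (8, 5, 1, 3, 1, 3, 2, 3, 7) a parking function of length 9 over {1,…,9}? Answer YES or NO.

YES

Rearranged: b = (1, 1, 2, 3, 3, 3, 5, 7, 8).
  b_1=1 ≤ 1
  b_2=1 ≤ 2
  b_3=2 ≤ 3
  b_4=3 ≤ 4
  b_5=3 ≤ 5
  b_6=3 ≤ 6
  b_7=5 ≤ 7
  b_8=7 ≤ 8
  b_9=8 ≤ 9
All bounds hold ⇒ YES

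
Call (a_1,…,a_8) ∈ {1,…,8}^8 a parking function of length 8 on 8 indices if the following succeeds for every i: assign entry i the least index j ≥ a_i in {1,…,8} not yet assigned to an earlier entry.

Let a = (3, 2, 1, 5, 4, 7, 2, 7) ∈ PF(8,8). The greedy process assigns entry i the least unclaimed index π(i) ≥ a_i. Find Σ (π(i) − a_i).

Σπ = 36 ({1..8} each once); Σa = 3+2+1+5+4+7+2+7 = 31; disp = 36−31 = 5.

5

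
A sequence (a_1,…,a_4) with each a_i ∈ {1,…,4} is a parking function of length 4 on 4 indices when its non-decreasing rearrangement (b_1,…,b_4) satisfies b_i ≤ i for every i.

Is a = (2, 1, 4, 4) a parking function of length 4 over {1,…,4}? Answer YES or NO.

NO

Rearranged: b = (1, 2, 4, 4).
  b_1=1 ≤ 1
  b_2=2 ≤ 2
  b_3=4 > 3
  fails at i=3 ⇒ NO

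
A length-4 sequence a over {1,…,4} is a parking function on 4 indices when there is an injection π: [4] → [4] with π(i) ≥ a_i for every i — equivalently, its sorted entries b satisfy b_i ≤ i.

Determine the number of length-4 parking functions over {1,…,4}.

125

|PF| = (4+1−4)·(4+1)^{4−1} = 1×125 = 125 (Konheim–Weiss)
One tuple (2,3,1,3) → sorted (1,2,3,3): b_i ≤ i ∀i, a PF.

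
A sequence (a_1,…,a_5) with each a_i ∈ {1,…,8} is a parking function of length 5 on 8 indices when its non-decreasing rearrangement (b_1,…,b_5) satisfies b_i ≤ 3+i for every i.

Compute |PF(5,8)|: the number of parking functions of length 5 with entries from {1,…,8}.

|PF(5,8)| = (9−5)·9^(5−1) = 4×6561 = 26244 [KW]
E.g. (7,4,2,2,4) → sorted (2,2,4,4,7): b_i ≤ 3+i ∀i, a PF.

26244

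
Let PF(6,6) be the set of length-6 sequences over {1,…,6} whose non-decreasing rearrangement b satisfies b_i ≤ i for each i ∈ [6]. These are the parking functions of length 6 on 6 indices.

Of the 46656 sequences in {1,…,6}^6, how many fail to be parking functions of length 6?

Count = (6−6+1)·(6+1)^(6−1) = 1×16807 = 16807 (Pollak)
Example (6,2,6,5,3,5) → sorted (2,3,5,5,6,6): b_1=2>1, not a PF.
So 46656 − 16807 = 29849 fail.

29849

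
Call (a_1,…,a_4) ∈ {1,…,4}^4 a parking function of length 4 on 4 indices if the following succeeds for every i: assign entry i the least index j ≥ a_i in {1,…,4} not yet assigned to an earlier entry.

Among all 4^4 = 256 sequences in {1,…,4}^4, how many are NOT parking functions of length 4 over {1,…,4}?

#PF = 1·5^3 = 1×125 = 125 [KW]
One tuple (2,4,3,4) → sorted (2,3,4,4): b_1=2>1, not a PF.
So 256 − 125 = 131 fail.

131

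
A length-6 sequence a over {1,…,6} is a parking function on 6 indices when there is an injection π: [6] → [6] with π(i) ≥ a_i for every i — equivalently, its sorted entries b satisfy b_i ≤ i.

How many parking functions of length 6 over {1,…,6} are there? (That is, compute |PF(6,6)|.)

Count = (7−6)·7^(6−1) = 1·16807 = 16807 [KW]
One tuple (4,1,3,4,2,2) → sorted (1,2,2,3,4,4): b_i ≤ i ∀i, a PF.

16807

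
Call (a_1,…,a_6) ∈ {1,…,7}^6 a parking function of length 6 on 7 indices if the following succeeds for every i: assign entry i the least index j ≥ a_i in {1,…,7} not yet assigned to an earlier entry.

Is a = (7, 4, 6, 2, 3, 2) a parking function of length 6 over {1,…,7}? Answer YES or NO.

YES

Order a: b = (2, 2, 3, 4, 6, 7).
  b_1=2 ≤ 2
  b_2=2 ≤ 3
  b_3=3 ≤ 4
  b_4=4 ≤ 5
  b_5=6 ≤ 6
  b_6=7 ≤ 7
All bounds hold ⇒ YES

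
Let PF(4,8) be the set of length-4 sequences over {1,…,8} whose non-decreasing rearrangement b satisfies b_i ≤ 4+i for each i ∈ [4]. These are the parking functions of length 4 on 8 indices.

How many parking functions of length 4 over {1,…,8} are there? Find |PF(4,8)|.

3645

|PF| = (8−4+1)·(8+1)^(4−1) = 5·729 = 3645
Example (8,2,7,2) → sorted (2,2,7,8): b_i ≤ 4+i ∀i, a PF.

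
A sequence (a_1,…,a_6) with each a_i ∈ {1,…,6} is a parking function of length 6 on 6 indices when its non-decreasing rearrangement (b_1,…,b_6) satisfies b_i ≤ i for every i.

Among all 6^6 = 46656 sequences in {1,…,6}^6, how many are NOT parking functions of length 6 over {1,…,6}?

|PF| = (7−6)·7^(6−1) = 1×16807 = 16807 [KW]
E.g. (6,4,6,4,5,6) → sorted (4,4,5,6,6,6): b_1=4>1, not a PF.
Total 46656; non-PF = 46656−16807 = 29849

29849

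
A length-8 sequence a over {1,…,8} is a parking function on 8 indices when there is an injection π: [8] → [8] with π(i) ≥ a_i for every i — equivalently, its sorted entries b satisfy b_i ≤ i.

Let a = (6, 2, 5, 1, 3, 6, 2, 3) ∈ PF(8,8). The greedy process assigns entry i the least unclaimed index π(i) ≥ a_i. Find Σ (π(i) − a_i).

Σπ = 36 ({1..8} each once); Σa = 6+2+5+1+3+6+2+3 = 28; disp = 36−28 = 8.

8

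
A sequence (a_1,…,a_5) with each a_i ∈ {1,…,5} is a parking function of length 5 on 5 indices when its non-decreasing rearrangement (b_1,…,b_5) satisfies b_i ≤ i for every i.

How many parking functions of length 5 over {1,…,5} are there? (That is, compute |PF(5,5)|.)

#PF = 1·6^4 = 1×1296 = 1296 [KW]
Check (3,3,2,3,1) → sorted (1,2,3,3,3): b_i ≤ i ∀i, a PF.

1296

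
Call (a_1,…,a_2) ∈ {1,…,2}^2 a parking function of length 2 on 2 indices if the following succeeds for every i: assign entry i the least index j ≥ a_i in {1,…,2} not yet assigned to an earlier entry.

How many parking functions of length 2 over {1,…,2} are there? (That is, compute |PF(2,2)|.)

|PF(2,2)| = (3−2)·3^(2−1) = 1·3 = 3 [KW]
Example (2,1) → sorted (1,2): b_i ≤ i ∀i, a PF.

3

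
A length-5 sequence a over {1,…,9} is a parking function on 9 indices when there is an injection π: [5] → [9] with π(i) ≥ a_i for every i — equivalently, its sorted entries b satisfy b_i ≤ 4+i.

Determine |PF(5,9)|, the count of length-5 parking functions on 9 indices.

50000

#PF = (10−5)·10^(5−1) = 5 · 10000 = 50000
One tuple (2,3,4,8,3) → sorted (2,3,3,4,8): b_i ≤ 4+i ∀i, a PF.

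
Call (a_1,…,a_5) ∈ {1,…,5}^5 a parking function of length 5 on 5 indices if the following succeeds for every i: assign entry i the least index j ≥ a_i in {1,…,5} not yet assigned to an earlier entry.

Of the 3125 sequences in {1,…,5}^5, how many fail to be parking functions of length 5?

1829

#PF = (6−5)·6^(5−1) = 1·1296 = 1296 (Pollak)
E.g. (5,1,5,2,4) → sorted (1,2,4,5,5): b_3=4>3, not a PF.
Total 3125; non-PF = 3125−1296 = 1829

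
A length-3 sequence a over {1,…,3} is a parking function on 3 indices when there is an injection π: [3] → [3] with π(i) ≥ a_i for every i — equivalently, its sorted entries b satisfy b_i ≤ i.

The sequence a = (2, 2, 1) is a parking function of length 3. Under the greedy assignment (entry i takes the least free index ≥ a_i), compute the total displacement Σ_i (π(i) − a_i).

Σπ = 6 ({1..3} each once); Σa = 2+2+1 = 5; disp = 6−5 = 1.

1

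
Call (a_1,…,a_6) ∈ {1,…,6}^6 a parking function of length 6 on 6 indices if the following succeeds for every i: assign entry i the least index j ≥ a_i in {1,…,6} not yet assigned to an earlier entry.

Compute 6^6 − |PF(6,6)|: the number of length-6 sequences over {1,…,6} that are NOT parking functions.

29849

#PF = 1·7^5 = 1×16807 = 16807 (Konheim–Weiss)
Example (6,6,5,6,5,3) → sorted (3,5,5,6,6,6): b_1=3>1, not a PF.
Total 46656; non-PF = 46656−16807 = 29849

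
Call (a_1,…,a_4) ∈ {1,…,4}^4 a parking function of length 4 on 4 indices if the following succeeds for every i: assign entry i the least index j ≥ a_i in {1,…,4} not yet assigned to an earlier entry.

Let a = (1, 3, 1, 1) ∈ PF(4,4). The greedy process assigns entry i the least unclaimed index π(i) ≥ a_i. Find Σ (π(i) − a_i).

4

Σπ = 10 ({1..4} each once); Σa = 1+3+1+1 = 6; disp = 10−6 = 4.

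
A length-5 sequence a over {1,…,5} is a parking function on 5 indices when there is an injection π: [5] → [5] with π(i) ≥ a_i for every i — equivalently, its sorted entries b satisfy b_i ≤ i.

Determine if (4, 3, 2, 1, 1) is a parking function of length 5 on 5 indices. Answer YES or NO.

YES

Order a: b = (1, 1, 2, 3, 4).
  b_1=1 ≤ 1
  b_2=1 ≤ 2
  b_3=2 ≤ 3
  b_4=3 ≤ 4
  b_5=4 ≤ 5
All bounds hold ⇒ YES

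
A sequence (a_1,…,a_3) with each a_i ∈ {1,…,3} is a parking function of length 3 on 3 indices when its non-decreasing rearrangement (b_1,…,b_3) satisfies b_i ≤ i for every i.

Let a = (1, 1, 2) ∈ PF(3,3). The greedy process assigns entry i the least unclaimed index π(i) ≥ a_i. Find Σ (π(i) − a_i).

Σπ(i) = 1+…+3 = 6; Σa = 1+1+2 = 4; disp = 6−4 = 2.

2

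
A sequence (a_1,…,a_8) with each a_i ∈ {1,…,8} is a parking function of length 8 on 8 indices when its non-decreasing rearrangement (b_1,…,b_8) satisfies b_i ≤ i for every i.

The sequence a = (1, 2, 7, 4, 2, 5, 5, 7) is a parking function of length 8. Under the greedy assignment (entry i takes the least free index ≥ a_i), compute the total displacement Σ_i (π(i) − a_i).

3

Σπ = 36 ({1..8} each once); Σa = 1+2+7+4+2+5+5+7 = 33; disp = 36−33 = 3.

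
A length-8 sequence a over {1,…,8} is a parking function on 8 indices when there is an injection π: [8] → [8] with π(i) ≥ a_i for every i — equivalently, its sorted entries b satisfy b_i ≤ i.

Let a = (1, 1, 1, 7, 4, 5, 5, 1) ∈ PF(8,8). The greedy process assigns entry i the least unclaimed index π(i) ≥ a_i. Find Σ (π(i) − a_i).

11

Σπ = 36 ({1..8} each once); Σa = 1+1+1+7+4+5+5+1 = 25; disp = 36−25 = 11.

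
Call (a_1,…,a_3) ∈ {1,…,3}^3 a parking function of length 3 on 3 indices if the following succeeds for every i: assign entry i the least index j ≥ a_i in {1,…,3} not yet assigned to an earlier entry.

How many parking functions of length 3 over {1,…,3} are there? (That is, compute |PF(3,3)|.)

Count = (3+1−3)·(3+1)^{3−1} = 1 · 16 = 16
E.g. (1,1,2) → sorted (1,1,2): b_i ≤ i ∀i, a PF.

16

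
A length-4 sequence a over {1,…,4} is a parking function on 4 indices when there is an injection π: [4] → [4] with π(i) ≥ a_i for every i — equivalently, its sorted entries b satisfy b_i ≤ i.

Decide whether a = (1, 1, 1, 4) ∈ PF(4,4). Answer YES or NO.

YES

Rearranged: b = (1, 1, 1, 4).
  b_1=1 ≤ 1
  b_2=1 ≤ 2
  b_3=1 ≤ 3
  b_4=4 ≤ 4
All bounds hold ⇒ YES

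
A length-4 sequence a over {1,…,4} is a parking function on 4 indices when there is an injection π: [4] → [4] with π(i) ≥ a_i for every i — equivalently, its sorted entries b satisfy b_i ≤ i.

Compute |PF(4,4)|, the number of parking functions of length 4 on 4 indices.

Count = (5−4)·5^(4−1) = 1 · 125 = 125 (Konheim–Weiss)
E.g. (3,4,1,1) → sorted (1,1,3,4): b_i ≤ i ∀i, a PF.

125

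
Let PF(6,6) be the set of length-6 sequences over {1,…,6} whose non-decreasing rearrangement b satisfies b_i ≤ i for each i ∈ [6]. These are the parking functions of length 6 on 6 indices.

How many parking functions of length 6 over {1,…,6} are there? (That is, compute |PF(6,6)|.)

|PF| = (6+1−6)·(6+1)^{6−1} = 1×16807 = 16807
Example (6,4,2,2,1,2) → sorted (1,2,2,2,4,6): b_i ≤ i ∀i, a PF.

16807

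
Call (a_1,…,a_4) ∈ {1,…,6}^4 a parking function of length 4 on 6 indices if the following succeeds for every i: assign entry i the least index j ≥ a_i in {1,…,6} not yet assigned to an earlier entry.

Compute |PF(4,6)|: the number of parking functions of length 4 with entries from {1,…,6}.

#PF = 3·7^3 = 3 · 343 = 1029 (Pollak)
Example (4,3,1,3) → sorted (1,3,3,4): b_i ≤ 2+i ∀i, a PF.

1029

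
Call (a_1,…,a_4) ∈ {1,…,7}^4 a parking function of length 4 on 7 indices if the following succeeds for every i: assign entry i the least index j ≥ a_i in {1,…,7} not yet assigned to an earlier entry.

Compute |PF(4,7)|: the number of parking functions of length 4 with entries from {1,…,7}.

2048

|PF| = (8−4)·8^(4−1) = 4×512 = 2048 [KW]
E.g. (4,2,6,6) → sorted (2,4,6,6): b_i ≤ 3+i ∀i, a PF.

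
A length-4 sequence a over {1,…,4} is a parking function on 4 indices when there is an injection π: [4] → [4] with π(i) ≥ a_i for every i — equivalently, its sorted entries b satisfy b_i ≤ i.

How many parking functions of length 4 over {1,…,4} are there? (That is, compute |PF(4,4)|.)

|PF(4,4)| = (4+1−4)·(4+1)^{4−1} = 1 · 125 = 125
Check (1,4,1,1) → sorted (1,1,1,4): b_i ≤ i ∀i, a PF.

125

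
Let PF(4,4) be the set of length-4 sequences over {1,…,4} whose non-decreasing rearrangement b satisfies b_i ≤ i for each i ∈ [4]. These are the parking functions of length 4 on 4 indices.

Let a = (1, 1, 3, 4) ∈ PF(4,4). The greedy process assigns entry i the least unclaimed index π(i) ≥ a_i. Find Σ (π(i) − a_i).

Σπ(i) = 1+…+4 = 10; Σa = 1+1+3+4 = 9; disp = 10−9 = 1.

1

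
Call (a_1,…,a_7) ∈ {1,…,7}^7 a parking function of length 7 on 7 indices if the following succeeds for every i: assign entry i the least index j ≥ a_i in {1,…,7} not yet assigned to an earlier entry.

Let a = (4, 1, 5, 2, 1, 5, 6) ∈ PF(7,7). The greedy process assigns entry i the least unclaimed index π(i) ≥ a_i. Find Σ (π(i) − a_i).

Σπ = 28 ({1..7} each once); Σa = 4+1+5+2+1+5+6 = 24; disp = 28−24 = 4.

4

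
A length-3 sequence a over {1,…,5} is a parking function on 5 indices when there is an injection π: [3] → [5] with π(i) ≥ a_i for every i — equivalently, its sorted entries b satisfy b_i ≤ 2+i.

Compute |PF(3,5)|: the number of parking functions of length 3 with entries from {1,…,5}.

108

#PF = (5−3+1)·(5+1)^(3−1) = 3·36 = 108 (Konheim–Weiss)
One tuple (4,2,1) → sorted (1,2,4): b_i ≤ 2+i ∀i, a PF.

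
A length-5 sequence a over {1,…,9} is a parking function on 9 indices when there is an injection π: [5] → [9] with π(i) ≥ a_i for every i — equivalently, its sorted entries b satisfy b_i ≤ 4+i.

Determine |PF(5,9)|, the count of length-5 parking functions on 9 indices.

50000

Count = (9−5+1)·(9+1)^(5−1) = 5·10000 = 50000 (Pollak)
Check (5,6,1,6,4) → sorted (1,4,5,6,6): b_i ≤ 4+i ∀i, a PF.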